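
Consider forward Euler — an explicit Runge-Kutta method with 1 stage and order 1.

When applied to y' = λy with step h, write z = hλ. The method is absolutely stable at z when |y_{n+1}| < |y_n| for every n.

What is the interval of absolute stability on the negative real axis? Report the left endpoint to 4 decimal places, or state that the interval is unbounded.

Test eqn y'=λy, z=hλ:
  order 1, 1-stage ⇒ R(z)=1+z
  (e.g. R(-0.34)=0.66000, |R|=0.66000)

Solve |R(x)|<1 on ℝ⁻.
x=-0.34: |R|=0.6600
|R(-1.95)|=0.9500 |R(-1.52)|=0.5200 |R(-1.29)|=0.2900
Bisect:
  x_lo=-2.6548 |R|=1.6548  x_hi=-0.0739 |R|=0.9261
  mid=-1.36438 |R|=0.36438 →hi
  mid=-2.00961 |R|=1.00961 →lo
  mid=-1.68699 |R|=0.68699 →hi
  mid=-1.84830 |R|=0.84830 →hi
  mid=-1.92895 |R|=0.92895 →hi
  mid=-1.96928 |R|=0.96928 →hi
  mid=-1.98944 |R|=0.98944 →hi
  mid=-1.99952 |R|=0.99952 →hi
  mid=-2.00456 |R|=1.00456 →lo
  ...
  [-2.00015,-2.00000] ⇒ x*=-2.0000
So |R|<1 on (-2.0000, 0).

(-2.0000, 0).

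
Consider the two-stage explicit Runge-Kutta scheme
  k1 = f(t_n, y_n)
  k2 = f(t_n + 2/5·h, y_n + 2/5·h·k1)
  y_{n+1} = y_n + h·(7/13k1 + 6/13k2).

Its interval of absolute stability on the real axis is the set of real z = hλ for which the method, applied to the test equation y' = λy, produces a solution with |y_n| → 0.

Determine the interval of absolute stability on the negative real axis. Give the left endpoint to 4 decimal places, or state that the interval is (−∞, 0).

On y'=λy, z=hλ:
  k1=λy_n ⇒ h·k1=z·y_n;  k2=λ(1+2/5z)y_n ⇒ h·k2=z(1+2/5z)y_n
  y_{n+1}/y_n = 1 + 7/13z + 6/13z(1+2/5z) = 1 + z + 12/65z²
  Hence R(z) = 1 + z + 12/65z².

Boundary: |R(x)|=1, x<0.
x=-1.79: |R|=0.1985
R=1: x+12/65x²=0 ⇒ x=−65/12=-5.4167; min R=1−1/(4·12/65)=-0.3542>−1
Confirm numerically:
  x=-4.418: |R|=0.18546 <1
  x=-2.658: |R|=0.35370 <1
  x=-2.522: |R|=0.34776 <1
  x=-5.971: |R|=1.61106 >1
  x=-5.833: |R|=1.44833 >1
Interval (-5.4167, 0).

(-5.4167, 0).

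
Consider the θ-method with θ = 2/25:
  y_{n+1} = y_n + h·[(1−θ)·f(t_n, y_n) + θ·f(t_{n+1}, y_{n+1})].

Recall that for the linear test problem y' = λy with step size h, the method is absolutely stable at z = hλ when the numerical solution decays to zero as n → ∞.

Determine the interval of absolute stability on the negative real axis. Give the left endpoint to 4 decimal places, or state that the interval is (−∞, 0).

Set f=λy, z=hλ:
  y_{n+1} = y_n + z·[23/25·y_n + 2/25·y_{n+1}] ⇒ (1 − 2/25z)y_{n+1} = (1 + 23/25z)y_n
  ⇒ R(z) = (1 + 23/25z)/(1 − 2/25z).

Find x<0 with |R(x)|<1.
x=-1.53: |R|=0.3632
R=−1: 1+23/25x = −1+2/25x ⇒ -21/25x=2 ⇒ x=2/(-21/25)=-2.3810
Confirm numerically:
  x=-2.226: |R|=0.88952 <1
  x=-2.196: |R|=0.86786 <1
  x=-2.065: |R|=0.77223 <1
  x=-1.436: |R|=0.28803 <1
  x=-2.660: |R|=1.19327 >1
  x=-2.455: |R|=1.05199 >1
So |R|<1 on (-2.3810, 0).

(-2.3810, 0).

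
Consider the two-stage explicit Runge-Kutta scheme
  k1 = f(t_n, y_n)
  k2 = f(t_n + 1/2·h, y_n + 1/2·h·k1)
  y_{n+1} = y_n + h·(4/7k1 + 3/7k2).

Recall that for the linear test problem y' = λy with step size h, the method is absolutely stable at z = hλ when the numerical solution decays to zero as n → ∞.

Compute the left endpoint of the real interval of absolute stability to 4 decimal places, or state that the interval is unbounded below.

Set f=λy, z=hλ:
  k1=λy_n ⇒ h·k1=z·y_n;  k2=λ(1+1/2z)y_n ⇒ h·k2=z(1+1/2z)y_n
  y_{n+1}/y_n = 1 + 4/7z + 3/7z(1+1/2z) = 1 + z + 3/14z²
  Hence R(z) = 1 + z + 3/14z².

Need |R(x)|<1, x<0.
x=-1.53: |R|=0.0284
R=1: x+3/14x²=0 ⇒ x=−14/3=-4.6667; min R=1−1/(4·3/14)=-0.1667>−1
Confirm numerically:
  x=-4.625: |R|=0.95871 <1
  x=-4.123: |R|=0.51967 <1
  x=-3.715: |R|=0.24241 <1
  x=-3.644: |R|=0.20144 <1
  x=-5.210: |R|=1.60659 >1
  x=-5.082: |R|=1.45230 >1
  x=-5.051: |R|=1.41599 >1
Interval (-4.6667, 0).

z* = -4.6667.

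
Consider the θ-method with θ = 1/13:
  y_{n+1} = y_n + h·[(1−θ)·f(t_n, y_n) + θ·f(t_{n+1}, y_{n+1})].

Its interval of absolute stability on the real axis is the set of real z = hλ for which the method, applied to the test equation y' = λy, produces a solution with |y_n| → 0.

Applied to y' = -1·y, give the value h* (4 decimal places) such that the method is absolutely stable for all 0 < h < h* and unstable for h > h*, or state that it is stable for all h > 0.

With y'=λy (z=hλ):
  y_{n+1} = y_n + z·[12/13·y_n + 1/13·y_{n+1}] ⇒ (1 − 1/13z)y_{n+1} = (1 + 12/13z)y_n
  Hence R(z) = (1 + 12/13z)/(1 − 1/13z).

Boundary: |R(x)|=1, x<0.
x=-0.97: |R|=0.0974
R=−1: 1+12/13x = −1+1/13x ⇒ -11/13x=2 ⇒ x=2/(-11/13)=-2.3636
Confirm numerically:
  x=-2.262: |R|=0.92675 <1
  x=-1.663: |R|=0.47439 <1
  x=-1.570: |R|=0.40082 <1
  x=-1.405: |R|=0.26796 <1
  x=-2.814: |R|=1.31327 >1
  x=-2.456: |R|=1.06573 >1
Stable set (-2.3636, 0).

(-2.3636,0); λ=-1 ⇒ h* = (26/11)/1 = 2.3636.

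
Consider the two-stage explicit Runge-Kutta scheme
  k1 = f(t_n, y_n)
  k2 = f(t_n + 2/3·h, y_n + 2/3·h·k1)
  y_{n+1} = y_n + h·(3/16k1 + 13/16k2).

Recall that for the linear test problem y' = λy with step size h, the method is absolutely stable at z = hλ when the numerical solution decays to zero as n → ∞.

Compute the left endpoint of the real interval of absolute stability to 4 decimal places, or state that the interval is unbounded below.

Set f=λy, z=hλ:
  k1=λy_n ⇒ h·k1=z·y_n;  k2=λ(1+2/3z)y_n ⇒ h·k2=z(1+2/3z)y_n
  y_{n+1}/y_n = 1 + 3/16z + 13/16z(1+2/3z) = 1 + z + 13/24z²
  so R(z) = 1 + z + 13/24z².

Find x<0 with |R(x)|<1.
x=-1.73: |R|=0.8912
R=1: x+13/24x²=0 ⇒ x=−24/13=-1.8462; min R=1−1/(4·13/24)=0.5385>−1
Confirm numerically:
  x=-1.317: |R|=0.62251 <1
  x=-1.282: |R|=0.60824 <1
  x=-1.113: |R|=0.55800 <1
  x=-0.763: |R|=0.55234 <1
  x=-2.311: |R|=1.58189 >1
  x=-2.079: |R|=1.26221 >1
So |R|<1 on (-1.8462, 0).

z* = -1.8462.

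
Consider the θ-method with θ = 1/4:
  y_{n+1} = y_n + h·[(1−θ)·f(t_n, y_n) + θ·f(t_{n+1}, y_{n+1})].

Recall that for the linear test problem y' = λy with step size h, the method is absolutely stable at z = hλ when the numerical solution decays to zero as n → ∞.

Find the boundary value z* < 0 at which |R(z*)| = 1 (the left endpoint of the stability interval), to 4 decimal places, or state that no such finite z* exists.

Set f=λy, z=hλ:
  y_{n+1} = y_n + z·[3/4·y_n + 1/4·y_{n+1}] ⇒ (1 − 1/4z)y_{n+1} = (1 + 3/4z)y_n
  R(z) = (1 + 3/4z)/(1 − 1/4z).

Need |R(x)|<1, x<0.
x=-1.11: |R|=0.1311
R=−1: 1+3/4x = −1+1/4x ⇒ -1/2x=2 ⇒ x=2/(-1/2)=-4.0000
Confirm numerically:
  x=-2.879: |R|=0.67408 <1
  x=-2.587: |R|=0.57097 <1
  x=-2.504: |R|=0.53998 <1
  x=-2.061: |R|=0.36017 <1
  x=-4.431: |R|=1.10224 >1
  x=-4.340: |R|=1.08153 >1
Stable set (-4.0000, 0).

left endpoint -4.0000.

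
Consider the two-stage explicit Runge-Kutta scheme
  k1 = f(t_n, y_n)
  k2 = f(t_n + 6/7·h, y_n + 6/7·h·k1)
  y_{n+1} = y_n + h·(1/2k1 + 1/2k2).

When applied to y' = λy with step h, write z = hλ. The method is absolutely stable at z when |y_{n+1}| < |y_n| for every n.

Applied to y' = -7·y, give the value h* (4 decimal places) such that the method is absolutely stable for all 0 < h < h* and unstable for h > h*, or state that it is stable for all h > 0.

(-2.3333,0); λ=-7 ⇒ h* = (7/3)/7 = 0.3333.

With y'=λy (z=hλ):
  k1=λy_n ⇒ h·k1=z·y_n;  k2=λ(1+6/7z)y_n ⇒ h·k2=z(1+6/7z)y_n
  y_{n+1}/y_n = 1 + 1/2z + 1/2z(1+6/7z) = 1 + z + 3/7z²
  Hence R(z) = 1 + z + 3/7z².

Need |R(x)|<1, x<0.
x=-0.62: |R|=0.5447
R=1: x+3/7x²=0 ⇒ x=−7/3=-2.3333; min R=1−1/(4·3/7)=0.4167>−1
Confirm numerically:
  x=-1.500: |R|=0.46429 <1
  x=-1.330: |R|=0.42810 <1
  x=-0.997: |R|=0.42900 <1
  x=-2.917: |R|=1.72967 >1
  x=-2.763: |R|=1.50879 >1
  x=-2.530: |R|=1.21324 >1
Interval (-2.3333, 0).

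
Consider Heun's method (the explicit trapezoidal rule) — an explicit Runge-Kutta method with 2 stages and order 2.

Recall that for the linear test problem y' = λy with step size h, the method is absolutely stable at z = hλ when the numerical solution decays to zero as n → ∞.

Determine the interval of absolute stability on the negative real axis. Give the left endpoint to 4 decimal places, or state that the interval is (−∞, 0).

z∈(-2.0000,0).

Set f=λy, z=hλ:
  order 2, 2-stage ⇒ R(z)=1+z+z^2/2
  (e.g. R(-1.56)=0.65680, |R|=0.65680)

Solve |R(x)|<1 on ℝ⁻.
x=-1.56: |R|=0.6568
|R(-1.79)|=0.8121 |R(-1.2)|=0.5200 |R(-0.64)|=0.5648
Bisect:
  x_lo=-2.8595 |R|=2.2290  x_hi=-0.3200 |R|=0.7312
  mid=-1.58980 |R|=0.67393 →hi
  mid=-2.22467 |R|=1.24991 →lo
  mid=-1.90723 |R|=0.91154 →hi
  mid=-2.06595 |R|=1.06813 →lo
  mid=-1.98659 |R|=0.98668 →hi
  mid=-2.02627 |R|=1.02662 →lo
  mid=-2.00643 |R|=1.00645 →lo
  ...
  [-2.00008,-1.99992] ⇒ x*=-2.0000
Stable set (-2.0000, 0).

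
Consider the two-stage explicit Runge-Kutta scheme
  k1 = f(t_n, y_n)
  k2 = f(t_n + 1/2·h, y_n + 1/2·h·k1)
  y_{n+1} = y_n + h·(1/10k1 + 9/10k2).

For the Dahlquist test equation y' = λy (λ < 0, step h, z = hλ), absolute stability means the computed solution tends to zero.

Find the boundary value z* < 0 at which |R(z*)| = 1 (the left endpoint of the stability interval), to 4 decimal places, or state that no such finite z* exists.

Test eqn y'=λy, z=hλ:
  k1=λy_n ⇒ h·k1=z·y_n;  k2=λ(1+1/2z)y_n ⇒ h·k2=z(1+1/2z)y_n
  y_{n+1}/y_n = 1 + 1/10z + 9/10z(1+1/2z) = 1 + z + 9/20z²
  ⇒ R(z) = 1 + z + 9/20z².

Solve |R(x)|<1 on ℝ⁻.
x=-0.65: |R|=0.5401
R=1: x+9/20x²=0 ⇒ x=−20/9=-2.2222; min R=1−1/(4·9/20)=0.4444>−1
Confirm numerically:
  x=-2.093: |R|=0.87829 <1
  x=-1.830: |R|=0.67701 <1
  x=-1.348: |R|=0.46970 <1
  x=-2.752: |R|=1.65608 >1
  x=-2.426: |R|=1.22246 >1
So |R|<1 on (-2.2222, 0).

left endpoint -2.2222.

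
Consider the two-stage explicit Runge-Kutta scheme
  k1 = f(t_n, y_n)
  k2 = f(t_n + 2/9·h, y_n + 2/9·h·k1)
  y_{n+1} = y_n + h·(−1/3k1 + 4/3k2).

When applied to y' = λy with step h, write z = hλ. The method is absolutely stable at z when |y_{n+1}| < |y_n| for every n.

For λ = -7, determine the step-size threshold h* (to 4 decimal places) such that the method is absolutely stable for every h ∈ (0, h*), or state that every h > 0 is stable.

(-3.3750,0); λ=-7 ⇒ h* = (27/8)/7 = 0.4821.

With y'=λy (z=hλ):
  k1=λy_n ⇒ h·k1=z·y_n;  k2=λ(1+2/9z)y_n ⇒ h·k2=z(1+2/9z)y_n
  y_{n+1}/y_n = 1 − 1/3z + 4/3z(1+2/9z) = 1 + z + 8/27z²
  R(z) = 1 + z + 8/27z².

Solve |R(x)|<1 on ℝ⁻.
x=-1.46: |R|=0.1716
R=1: x+8/27x²=0 ⇒ x=−27/8=-3.3750; min R=1−1/(4·8/27)=0.1562>−1
Confirm numerically:
  x=-3.336: |R|=0.96145 <1
  x=-2.727: |R|=0.47642 <1
  x=-2.364: |R|=0.29185 <1
  x=-3.765: |R|=1.43507 >1
  x=-3.447: |R|=1.07354 >1
Interval (-3.3750, 0).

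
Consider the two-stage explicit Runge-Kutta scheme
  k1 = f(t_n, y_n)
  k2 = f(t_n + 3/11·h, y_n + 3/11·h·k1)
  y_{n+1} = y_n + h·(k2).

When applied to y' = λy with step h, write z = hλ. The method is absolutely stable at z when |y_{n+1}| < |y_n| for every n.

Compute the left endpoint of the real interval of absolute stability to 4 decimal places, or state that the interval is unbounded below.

Set f=λy, z=hλ:
  k1=λy_n ⇒ h·k1=z·y_n;  k2=λ(1+3/11z)y_n ⇒ h·k2=z(1+3/11z)y_n
  y_{n+1}/y_n = 1 + z(1+3/11z) = 1 + z + 3/11z²
  ⇒ R(z) = 1 + z + 3/11z².

Boundary: |R(x)|=1, x<0.
x=-0.93: |R|=0.3059
R=1: x+3/11x²=0 ⇒ x=−11/3=-3.6667; min R=1−1/(4·3/11)=0.0833>−1
Confirm numerically:
  x=-3.234: |R|=0.61839 <1
  x=-2.315: |R|=0.14661 <1
  x=-1.885: |R|=0.08406 <1
  x=-4.253: |R|=1.68009 >1
  x=-4.237: |R|=1.65905 >1
Stable set (-3.6667, 0).

z* = -3.6667.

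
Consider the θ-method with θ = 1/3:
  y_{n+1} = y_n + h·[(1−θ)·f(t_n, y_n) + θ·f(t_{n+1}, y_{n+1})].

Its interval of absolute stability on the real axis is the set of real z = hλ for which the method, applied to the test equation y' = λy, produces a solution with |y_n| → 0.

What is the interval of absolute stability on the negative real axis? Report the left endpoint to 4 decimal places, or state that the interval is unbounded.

Test eqn y'=λy, z=hλ:
  y_{n+1} = y_n + z·[2/3·y_n + 1/3·y_{n+1}] ⇒ (1 − 1/3z)y_{n+1} = (1 + 2/3z)y_n
  Hence R(z) = (1 + 2/3z)/(1 − 1/3z).

Find x<0 with |R(x)|<1.
x=-0.96: |R|=0.2727
R=−1: 1+2/3x = −1+1/3x ⇒ -1/3x=2 ⇒ x=2/(-1/3)=-6.0000
Confirm numerically:
  x=-5.082: |R|=0.88641 <1
  x=-3.534: |R|=0.62259 <1
  x=-2.630: |R|=0.40142 <1
  x=-6.278: |R|=1.02996 >1
  x=-6.241: |R|=1.02608 >1
  x=-6.097: |R|=1.01066 >1
So |R|<1 on (-6.0000, 0).

z∈(-6.0000,0).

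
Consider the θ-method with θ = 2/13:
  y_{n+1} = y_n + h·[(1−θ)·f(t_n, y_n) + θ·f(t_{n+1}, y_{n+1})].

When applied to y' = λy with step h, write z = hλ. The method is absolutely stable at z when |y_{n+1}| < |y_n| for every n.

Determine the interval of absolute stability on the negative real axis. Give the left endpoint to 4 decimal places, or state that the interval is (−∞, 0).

With y'=λy (z=hλ):
  y_{n+1} = y_n + z·[11/13·y_n + 2/13·y_{n+1}] ⇒ (1 − 2/13z)y_{n+1} = (1 + 11/13z)y_n
  Hence R(z) = (1 + 11/13z)/(1 − 2/13z).

Boundary: |R(x)|=1, x<0.
x=-1.61: |R|=0.2904
R=−1: 1+11/13x = −1+2/13x ⇒ -9/13x=2 ⇒ x=2/(-9/13)=-2.8889
Confirm numerically:
  x=-2.652: |R|=0.88352 <1
  x=-2.086: |R|=0.57920 <1
  x=-1.784: |R|=0.39981 <1
  x=-1.748: |R|=0.37755 <1
  x=-3.276: |R|=1.17819 >1
  x=-3.027: |R|=1.06524 >1
Stable set (-2.8889, 0).

(-2.8889, 0).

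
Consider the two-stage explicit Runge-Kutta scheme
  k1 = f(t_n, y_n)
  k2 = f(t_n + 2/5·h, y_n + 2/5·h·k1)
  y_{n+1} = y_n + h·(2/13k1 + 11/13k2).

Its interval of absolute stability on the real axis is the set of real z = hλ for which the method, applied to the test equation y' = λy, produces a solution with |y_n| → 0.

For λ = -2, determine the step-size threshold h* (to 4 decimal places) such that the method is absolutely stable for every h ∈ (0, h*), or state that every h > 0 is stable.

Set f=λy, z=hλ:
  k1=λy_n ⇒ h·k1=z·y_n;  k2=λ(1+2/5z)y_n ⇒ h·k2=z(1+2/5z)y_n
  y_{n+1}/y_n = 1 + 2/13z + 11/13z(1+2/5z) = 1 + z + 22/65z²
  so R(z) = 1 + z + 22/65z².

Solve |R(x)|<1 on ℝ⁻.
x=-1.1: |R|=0.3095
R=1: x+22/65x²=0 ⇒ x=−65/22=-2.9545; min R=1−1/(4·22/65)=0.2614>−1
Confirm numerically:
  x=-2.931: |R|=0.97664 <1
  x=-2.350: |R|=0.51915 <1
  x=-1.915: |R|=0.32621 <1
  x=-3.387: |R|=1.49575 >1
  x=-3.188: |R|=1.25190 >1
  x=-2.976: |R|=1.02161 >1
So |R|<1 on (-2.9545, 0).

(-2.9545,0); λ=-2 ⇒ h* = (65/22)/2 = 1.4773.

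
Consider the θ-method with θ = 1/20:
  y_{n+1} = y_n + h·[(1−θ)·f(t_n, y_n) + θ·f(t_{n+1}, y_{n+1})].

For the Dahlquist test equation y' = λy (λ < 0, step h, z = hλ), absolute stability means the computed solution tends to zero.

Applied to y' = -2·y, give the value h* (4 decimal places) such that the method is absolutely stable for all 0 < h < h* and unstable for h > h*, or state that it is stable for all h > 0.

With y'=λy (z=hλ):
  y_{n+1} = y_n + z·[19/20·y_n + 1/20·y_{n+1}] ⇒ (1 − 1/20z)y_{n+1} = (1 + 19/20z)y_n
  ⇒ R(z) = (1 + 19/20z)/(1 − 1/20z).

Boundary: |R(x)|=1, x<0.
x=-1.08: |R|=0.0247
R=−1: 1+19/20x = −1+1/20x ⇒ -9/10x=2 ⇒ x=2/(-9/10)=-2.2222
Confirm numerically:
  x=-2.074: |R|=0.87913 <1
  x=-1.629: |R|=0.50631 <1
  x=-1.558: |R|=0.44540 <1
  x=-2.805: |R|=1.45999 >1
  x=-2.594: |R|=1.29618 >1
  x=-2.347: |R|=1.10051 >1
Interval (-2.2222, 0).

(-2.2222,0); λ=-2 ⇒ h* = (20/9)/2 = 1.1111.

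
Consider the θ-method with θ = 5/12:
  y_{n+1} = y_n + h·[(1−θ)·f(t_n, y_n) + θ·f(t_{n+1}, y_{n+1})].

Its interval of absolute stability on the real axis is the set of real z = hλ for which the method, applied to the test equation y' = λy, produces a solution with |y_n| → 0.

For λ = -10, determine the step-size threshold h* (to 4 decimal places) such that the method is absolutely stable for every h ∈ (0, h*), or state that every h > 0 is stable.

With y'=λy (z=hλ):
  y_{n+1} = y_n + z·[7/12·y_n + 5/12·y_{n+1}] ⇒ (1 − 5/12z)y_{n+1} = (1 + 7/12z)y_n
  ⇒ R(z) = (1 + 7/12z)/(1 − 5/12z).

Need |R(x)|<1, x<0.
x=-1.69: |R|=0.0083
R=−1: 1+7/12x = −1+5/12x ⇒ -1/6x=2 ⇒ x=2/(-1/6)=-12.0000
Confirm numerically:
  x=-10.781: |R|=0.96301 <1
  x=-7.889: |R|=0.84018 <1
  x=-6.346: |R|=0.74141 <1
  x=-12.562: |R|=1.01502 >1
  x=-12.498: |R|=1.01337 >1
Interval (-12.0000, 0).

(-12.0000,0); λ=-10 ⇒ h* = (12)/10 = 1.2000.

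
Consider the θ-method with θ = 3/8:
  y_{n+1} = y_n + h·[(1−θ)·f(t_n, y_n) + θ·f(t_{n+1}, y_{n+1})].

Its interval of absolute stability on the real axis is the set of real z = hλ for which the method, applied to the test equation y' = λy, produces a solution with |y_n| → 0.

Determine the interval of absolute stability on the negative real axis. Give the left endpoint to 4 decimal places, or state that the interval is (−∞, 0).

With y'=λy (z=hλ):
  y_{n+1} = y_n + z·[5/8·y_n + 3/8·y_{n+1}] ⇒ (1 − 3/8z)y_{n+1} = (1 + 5/8z)y_n
  ⇒ R(z) = (1 + 5/8z)/(1 − 3/8z).

Need |R(x)|<1, x<0.
x=-1.6: |R|=0.0000
R=−1: 1+5/8x = −1+3/8x ⇒ -1/4x=2 ⇒ x=2/(-1/4)=-8.0000
Confirm numerically:
  x=-6.362: |R|=0.87905 <1
  x=-6.263: |R|=0.87032 <1
  x=-4.651: |R|=0.69489 <1
  x=-4.321: |R|=0.64900 <1
  x=-8.315: |R|=1.01912 >1
  x=-8.231: |R|=1.01413 >1
  x=-8.124: |R|=1.00766 >1
Stable set (-8.0000, 0).

z∈(-8.0000,0).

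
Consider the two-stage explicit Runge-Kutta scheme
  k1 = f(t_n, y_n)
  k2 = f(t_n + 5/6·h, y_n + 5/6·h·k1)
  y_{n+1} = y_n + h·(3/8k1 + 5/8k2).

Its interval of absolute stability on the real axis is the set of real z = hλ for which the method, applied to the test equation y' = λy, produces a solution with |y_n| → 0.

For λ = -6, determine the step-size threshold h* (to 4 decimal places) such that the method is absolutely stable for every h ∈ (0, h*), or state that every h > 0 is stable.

(-1.9200,0); λ=-6 ⇒ h* = (48/25)/6 = 0.3200.

Set f=λy, z=hλ:
  k1=λy_n ⇒ h·k1=z·y_n;  k2=λ(1+5/6z)y_n ⇒ h·k2=z(1+5/6z)y_n
  y_{n+1}/y_n = 1 + 3/8z + 5/8z(1+5/6z) = 1 + z + 25/48z²
  ⇒ R(z) = 1 + z + 25/48z².

Find x<0 with |R(x)|<1.
x=-0.9: |R|=0.5219
R=1: x+25/48x²=0 ⇒ x=−48/25=-1.9200; min R=1−1/(4·25/48)=0.5200>−1
Confirm numerically:
  x=-1.636: |R|=0.75801 <1
  x=-1.246: |R|=0.56260 <1
  x=-1.026: |R|=0.52227 <1
  x=-2.040: |R|=1.12750 >1
  x=-1.975: |R|=1.05658 >1
So |R|<1 on (-1.9200, 0).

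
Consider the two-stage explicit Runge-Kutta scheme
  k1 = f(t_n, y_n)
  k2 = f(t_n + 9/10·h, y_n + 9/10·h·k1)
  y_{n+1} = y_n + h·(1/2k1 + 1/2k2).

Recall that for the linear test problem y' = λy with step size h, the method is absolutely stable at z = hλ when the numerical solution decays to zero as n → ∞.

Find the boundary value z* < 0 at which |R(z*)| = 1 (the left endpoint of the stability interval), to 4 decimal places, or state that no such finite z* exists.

With y'=λy (z=hλ):
  k1=λy_n ⇒ h·k1=z·y_n;  k2=λ(1+9/10z)y_n ⇒ h·k2=z(1+9/10z)y_n
  y_{n+1}/y_n = 1 + 1/2z + 1/2z(1+9/10z) = 1 + z + 9/20z²
  ⇒ R(z) = 1 + z + 9/20z².

Boundary: |R(x)|=1, x<0.
x=-1.47: |R|=0.5024
R=1: x+9/20x²=0 ⇒ x=−20/9=-2.2222; min R=1−1/(4·9/20)=0.4444>−1
Confirm numerically:
  x=-2.001: |R|=0.80080 <1
  x=-1.228: |R|=0.45059 <1
  x=-1.156: |R|=0.44535 <1
  x=-2.588: |R|=1.42598 >1
  x=-2.569: |R|=1.40089 >1
  x=-2.558: |R|=1.38651 >1
Interval (-2.2222, 0).

left endpoint -2.2222.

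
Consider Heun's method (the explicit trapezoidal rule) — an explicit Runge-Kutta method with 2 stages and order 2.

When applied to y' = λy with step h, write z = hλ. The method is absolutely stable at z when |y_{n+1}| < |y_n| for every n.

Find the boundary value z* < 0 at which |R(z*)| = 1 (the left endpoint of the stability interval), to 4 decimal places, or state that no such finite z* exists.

z* = -2.0000.

With y'=λy (z=hλ):
  order 2, 2-stage ⇒ R(z)=1+z+z^2/2
  (e.g. R(-1.19)=0.51805, |R|=0.51805)

Solve |R(x)|<1 on ℝ⁻.
x=-1.19: |R|=0.5181
|R(-1.19)|=0.5181 |R(-1.18)|=0.5162 |R(-0.9)|=0.5050
Bisect:
  x_lo=-2.4319 |R|=1.5252  x_hi=-0.3176 |R|=0.7328
  mid=-1.37476 |R|=0.57022 →hi
  mid=-1.90333 |R|=0.90800 →hi
  mid=-2.16762 |R|=1.18166 →lo
  mid=-2.03547 |R|=1.03610 →lo
  mid=-1.96940 |R|=0.96987 →hi
  mid=-2.00244 |R|=1.00244 →lo
  mid=-1.98592 |R|=0.98602 →hi
  ...
  [-2.00012,-1.99999] ⇒ x*=-2.0000
So |R|<1 on (-2.0000, 0).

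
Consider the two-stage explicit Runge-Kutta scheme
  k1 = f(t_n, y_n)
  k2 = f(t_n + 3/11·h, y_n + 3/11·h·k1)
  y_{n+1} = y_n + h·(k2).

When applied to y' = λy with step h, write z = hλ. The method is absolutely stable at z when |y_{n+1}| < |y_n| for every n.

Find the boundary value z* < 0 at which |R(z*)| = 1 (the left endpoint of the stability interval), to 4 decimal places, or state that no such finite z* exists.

z* = -3.6667.

On y'=λy, z=hλ:
  k1=λy_n ⇒ h·k1=z·y_n;  k2=λ(1+3/11z)y_n ⇒ h·k2=z(1+3/11z)y_n
  y_{n+1}/y_n = 1 + z(1+3/11z) = 1 + z + 3/11z²
  Hence R(z) = 1 + z + 3/11z².

Solve |R(x)|<1 on ℝ⁻.
x=-1.53: |R|=0.1084
R=1: x+3/11x²=0 ⇒ x=−11/3=-3.6667; min R=1−1/(4·3/11)=0.0833>−1
Confirm numerically:
  x=-3.530: |R|=0.86843 <1
  x=-2.651: |R|=0.26567 <1
  x=-2.422: |R|=0.17784 <1
  x=-1.752: |R|=0.08514 <1
  x=-3.807: |R|=1.14570 >1
  x=-3.751: |R|=1.08627 >1
Stable set (-3.6667, 0).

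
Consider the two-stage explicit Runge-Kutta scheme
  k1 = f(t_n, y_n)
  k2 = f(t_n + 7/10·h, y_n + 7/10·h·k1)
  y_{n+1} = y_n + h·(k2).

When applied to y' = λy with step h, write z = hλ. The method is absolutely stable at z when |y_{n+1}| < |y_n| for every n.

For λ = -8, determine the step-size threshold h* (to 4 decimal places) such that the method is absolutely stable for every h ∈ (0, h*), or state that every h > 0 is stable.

Test eqn y'=λy, z=hλ:
  k1=λy_n ⇒ h·k1=z·y_n;  k2=λ(1+7/10z)y_n ⇒ h·k2=z(1+7/10z)y_n
  y_{n+1}/y_n = 1 + z(1+7/10z) = 1 + z + 7/10z²
  R(z) = 1 + z + 7/10z².

Boundary: |R(x)|=1, x<0.
x=-0.31: |R|=0.7573
R=1: x+7/10x²=0 ⇒ x=−10/7=-1.4286; min R=1−1/(4·7/10)=0.6429>−1
Confirm numerically:
  x=-0.931: |R|=0.67573 <1
  x=-0.930: |R|=0.67543 <1
  x=-0.892: |R|=0.66496 <1
  x=-2.024: |R|=1.84360 >1
  x=-1.601: |R|=1.19324 >1
  x=-1.554: |R|=1.13644 >1
So |R|<1 on (-1.4286, 0).

(-1.4286,0); λ=-8 ⇒ h* = (10/7)/8 = 0.1786.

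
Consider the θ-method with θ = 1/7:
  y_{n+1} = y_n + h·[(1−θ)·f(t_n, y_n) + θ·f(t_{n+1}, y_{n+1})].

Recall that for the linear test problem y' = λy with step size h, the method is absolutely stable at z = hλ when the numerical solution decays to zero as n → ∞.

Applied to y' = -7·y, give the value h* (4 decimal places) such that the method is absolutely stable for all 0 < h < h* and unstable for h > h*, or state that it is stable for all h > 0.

Set f=λy, z=hλ:
  y_{n+1} = y_n + z·[6/7·y_n + 1/7·y_{n+1}] ⇒ (1 − 1/7z)y_{n+1} = (1 + 6/7z)y_n
  ⇒ R(z) = (1 + 6/7z)/(1 − 1/7z).

Need |R(x)|<1, x<0.
x=-0.54: |R|=0.4987
R=−1: 1+6/7x = −1+1/7x ⇒ -5/7x=2 ⇒ x=2/(-5/7)=-2.8000
Confirm numerically:
  x=-2.345: |R|=0.75655 <1
  x=-1.681: |R|=0.35549 <1
  x=-1.614: |R|=0.31159 <1
  x=-1.572: |R|=0.28371 <1
  x=-3.092: |R|=1.14467 >1
  x=-3.024: |R|=1.11173 >1
  x=-2.982: |R|=1.09116 >1
Interval (-2.8000, 0).

(-2.8000,0); λ=-7 ⇒ h* = (14/5)/7 = 0.4000.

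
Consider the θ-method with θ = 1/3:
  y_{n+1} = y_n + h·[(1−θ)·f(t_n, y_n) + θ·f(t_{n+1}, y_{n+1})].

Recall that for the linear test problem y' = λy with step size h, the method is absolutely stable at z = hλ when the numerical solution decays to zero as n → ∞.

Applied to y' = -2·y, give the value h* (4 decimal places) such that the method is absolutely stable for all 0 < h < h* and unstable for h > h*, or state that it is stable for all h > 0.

(-6.0000,0); λ=-2 ⇒ h* = (6)/2 = 3.0000.

Test eqn y'=λy, z=hλ:
  y_{n+1} = y_n + z·[2/3·y_n + 1/3·y_{n+1}] ⇒ (1 − 1/3z)y_{n+1} = (1 + 2/3z)y_n
  ⇒ R(z) = (1 + 2/3z)/(1 − 1/3z).

Find x<0 with |R(x)|<1.
x=-1.36: |R|=0.0642
R=−1: 1+2/3x = −1+1/3x ⇒ -1/3x=2 ⇒ x=2/(-1/3)=-6.0000
Confirm numerically:
  x=-5.080: |R|=0.88614 <1
  x=-5.075: |R|=0.88545 <1
  x=-4.444: |R|=0.79097 <1
  x=-4.148: |R|=0.74091 <1
  x=-6.249: |R|=1.02692 >1
  x=-6.178: |R|=1.01939 >1
Interval (-6.0000, 0).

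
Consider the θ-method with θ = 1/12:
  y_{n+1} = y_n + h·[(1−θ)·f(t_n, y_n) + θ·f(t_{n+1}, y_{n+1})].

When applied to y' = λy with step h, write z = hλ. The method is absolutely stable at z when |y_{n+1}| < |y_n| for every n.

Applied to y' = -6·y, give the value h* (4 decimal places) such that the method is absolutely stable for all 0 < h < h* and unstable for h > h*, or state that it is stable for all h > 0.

(-2.4000,0); λ=-6 ⇒ h* = (12/5)/6 = 0.4000.

On y'=λy, z=hλ:
  y_{n+1} = y_n + z·[11/12·y_n + 1/12·y_{n+1}] ⇒ (1 − 1/12z)y_{n+1} = (1 + 11/12z)y_n
  Hence R(z) = (1 + 11/12z)/(1 − 1/12z).

Need |R(x)|<1, x<0.
x=-0.4: |R|=0.6129
R=−1: 1+11/12x = −1+1/12x ⇒ -5/6x=2 ⇒ x=2/(-5/6)=-2.4000
Confirm numerically:
  x=-2.182: |R|=0.84628 <1
  x=-2.099: |R|=0.78651 <1
  x=-1.680: |R|=0.47368 <1
  x=-2.704: |R|=1.20675 >1
  x=-2.557: |R|=1.10785 >1
  x=-2.547: |R|=1.10105 >1
Stable set (-2.4000, 0).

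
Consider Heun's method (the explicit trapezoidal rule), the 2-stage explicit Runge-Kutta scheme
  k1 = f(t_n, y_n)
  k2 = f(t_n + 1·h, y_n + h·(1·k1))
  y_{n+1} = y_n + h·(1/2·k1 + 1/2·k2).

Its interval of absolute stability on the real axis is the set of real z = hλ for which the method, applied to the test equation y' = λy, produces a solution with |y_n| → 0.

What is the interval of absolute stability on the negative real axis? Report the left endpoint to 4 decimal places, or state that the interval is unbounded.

(-2.0000, 0).

With y'=λy (z=hλ):
  order 2, 2-stage ⇒ R(z)=1+z+z^2/2
  (e.g. R(-1.78)=0.80420, |R|=0.80420)

Find x<0 with |R(x)|<1.
x=-1.78: |R|=0.8042
|R(-1.65)|=0.7112 |R(-0.98)|=0.5002 |R(-0.69)|=0.5481
Bisect:
  x_lo=-2.6236 |R|=1.8181  x_hi=-0.0753 |R|=0.9276
  mid=-1.34945 |R|=0.56106 →hi
  mid=-1.98654 |R|=0.98663 →hi
  mid=-2.30508 |R|=1.35162 →lo
  mid=-2.14581 |R|=1.15644 →lo
  mid=-2.06617 |R|=1.06836 →lo
  mid=-2.02635 |R|=1.02670 →lo
  mid=-2.00645 |R|=1.00647 →lo
  mid=-1.99649 |R|=0.99650 →hi
  ...
  [-2.00007,-1.99991] ⇒ x*=-2.0000
Interval (-2.0000, 0).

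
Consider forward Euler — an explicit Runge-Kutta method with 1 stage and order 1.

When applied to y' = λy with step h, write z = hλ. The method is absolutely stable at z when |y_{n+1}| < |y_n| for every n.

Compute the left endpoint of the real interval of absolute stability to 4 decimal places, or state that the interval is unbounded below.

z* = -2.0000.

On y'=λy, z=hλ:
  order 1, 1-stage ⇒ R(z)=1+z
  (e.g. R(-1.23)=-0.23000, |R|=0.23000)

Boundary: |R(x)|=1, x<0.
x=-1.23: |R|=0.2300
|R(-1.35)|=0.3500 |R(-1.27)|=0.2700 |R(-0.88)|=0.1200
Bisect:
  x_lo=-2.8091 |R|=1.8091  x_hi=-0.2030 |R|=0.7970
  mid=-1.50607 |R|=0.50607 →hi
  mid=-2.15761 |R|=1.15761 →lo
  mid=-1.83184 |R|=0.83184 →hi
  mid=-1.99472 |R|=0.99472 →hi
  mid=-2.07616 |R|=1.07616 →lo
  mid=-2.03544 |R|=1.03544 →lo
  mid=-2.01508 |R|=1.01508 →lo
  mid=-2.00490 |R|=1.00490 →lo
  ...
  [-2.00013,-1.99997] ⇒ x*=-2.0000
Stable set (-2.0000, 0).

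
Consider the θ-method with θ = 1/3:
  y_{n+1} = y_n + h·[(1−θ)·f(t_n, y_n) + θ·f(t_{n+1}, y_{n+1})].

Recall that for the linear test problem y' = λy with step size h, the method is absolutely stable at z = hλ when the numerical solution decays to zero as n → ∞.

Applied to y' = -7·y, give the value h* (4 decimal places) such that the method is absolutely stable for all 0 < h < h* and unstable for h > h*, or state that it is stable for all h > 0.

On y'=λy, z=hλ:
  y_{n+1} = y_n + z·[2/3·y_n + 1/3·y_{n+1}] ⇒ (1 − 1/3z)y_{n+1} = (1 + 2/3z)y_n
  ⇒ R(z) = (1 + 2/3z)/(1 − 1/3z).

Need |R(x)|<1, x<0.
x=-0.73: |R|=0.4129
R=−1: 1+2/3x = −1+1/3x ⇒ -1/3x=2 ⇒ x=2/(-1/3)=-6.0000
Confirm numerically:
  x=-4.960: |R|=0.86935 <1
  x=-4.093: |R|=0.73114 <1
  x=-2.529: |R|=0.37222 <1
  x=-6.490: |R|=1.05163 >1
  x=-6.258: |R|=1.02787 >1
Interval (-6.0000, 0).

(-6.0000,0); λ=-7 ⇒ h* = (6)/7 = 0.8571.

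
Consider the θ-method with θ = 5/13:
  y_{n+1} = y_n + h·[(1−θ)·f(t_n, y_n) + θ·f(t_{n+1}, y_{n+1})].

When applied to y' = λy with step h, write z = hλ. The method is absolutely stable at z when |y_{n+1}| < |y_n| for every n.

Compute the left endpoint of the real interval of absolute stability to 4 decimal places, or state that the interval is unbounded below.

left endpoint -8.6667.

On y'=λy, z=hλ:
  y_{n+1} = y_n + z·[8/13·y_n + 5/13·y_{n+1}] ⇒ (1 − 5/13z)y_{n+1} = (1 + 8/13z)y_n
  Hence R(z) = (1 + 8/13z)/(1 − 5/13z).

Need |R(x)|<1, x<0.
x=-1.39: |R|=0.0942
R=−1: 1+8/13x = −1+5/13x ⇒ -3/13x=2 ⇒ x=2/(-3/13)=-8.6667
Confirm numerically:
  x=-7.946: |R|=0.95900 <1
  x=-6.974: |R|=0.89392 <1
  x=-6.437: |R|=0.85196 <1
  x=-3.528: |R|=0.49687 <1
  x=-9.098: |R|=1.02212 >1
  x=-8.968: |R|=1.01563 >1
  x=-8.923: |R|=1.01335 >1
So |R|<1 on (-8.6667, 0).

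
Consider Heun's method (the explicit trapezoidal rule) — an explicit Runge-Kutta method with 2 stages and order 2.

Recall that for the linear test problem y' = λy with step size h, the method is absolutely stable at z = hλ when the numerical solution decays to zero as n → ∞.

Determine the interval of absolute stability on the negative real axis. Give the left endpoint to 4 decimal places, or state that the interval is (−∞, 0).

z∈(-2.0000,0).

With y'=λy (z=hλ):
  order 2, 2-stage ⇒ R(z)=1+z+z^2/2
  (e.g. R(-1.58)=0.66820, |R|=0.66820)

Find x<0 with |R(x)|<1.
x=-1.58: |R|=0.6682
|R(-2.29)|=1.3321 |R(-1.91)|=0.9140 |R(-1.27)|=0.5364
Bisect:
  x_lo=-2.5177 |R|=1.6516  x_hi=-0.1024 |R|=0.9029
  mid=-1.31001 |R|=0.54805 →hi
  mid=-1.91383 |R|=0.91754 →hi
  mid=-2.21574 |R|=1.23901 →lo
  mid=-2.06479 |R|=1.06688 →lo
  mid=-1.98931 |R|=0.98937 →hi
  mid=-2.02705 |R|=1.02741 →lo
  mid=-2.00818 |R|=1.00821 →lo
  mid=-1.99874 |R|=0.99874 →hi
  mid=-2.00346 |R|=1.00347 →lo
  ...
  [-2.00007,-1.99992] ⇒ x*=-2.0000
Stable set (-2.0000, 0).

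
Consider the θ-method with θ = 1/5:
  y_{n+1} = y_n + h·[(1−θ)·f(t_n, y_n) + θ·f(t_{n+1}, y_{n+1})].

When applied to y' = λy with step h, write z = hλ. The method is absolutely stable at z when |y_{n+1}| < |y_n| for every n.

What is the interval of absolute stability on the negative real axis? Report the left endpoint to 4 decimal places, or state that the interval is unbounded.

On y'=λy, z=hλ:
  y_{n+1} = y_n + z·[4/5·y_n + 1/5·y_{n+1}] ⇒ (1 − 1/5z)y_{n+1} = (1 + 4/5z)y_n
  so R(z) = (1 + 4/5z)/(1 − 1/5z).

Need |R(x)|<1, x<0.
x=-1.29: |R|=0.0254
R=−1: 1+4/5x = −1+1/5x ⇒ -3/5x=2 ⇒ x=2/(-3/5)=-3.3333
Confirm numerically:
  x=-2.001: |R|=0.42908 <1
  x=-1.805: |R|=0.32623 <1
  x=-1.777: |R|=0.31105 <1
  x=-3.501: |R|=1.05917 >1
  x=-3.381: |R|=1.01706 >1
So |R|<1 on (-3.3333, 0).

(-3.3333, 0).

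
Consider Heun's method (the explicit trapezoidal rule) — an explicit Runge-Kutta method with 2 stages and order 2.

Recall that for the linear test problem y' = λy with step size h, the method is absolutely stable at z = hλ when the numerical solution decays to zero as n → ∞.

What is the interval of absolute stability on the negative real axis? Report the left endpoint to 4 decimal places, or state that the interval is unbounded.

Set f=λy, z=hλ:
  order 2, 2-stage ⇒ R(z)=1+z+z^2/2
  (e.g. R(-0.63)=0.56845, |R|=0.56845)

Boundary: |R(x)|=1, x<0.
x=-0.63: |R|=0.5684
|R(-2.21)|=1.2320 |R(-2.19)|=1.2080 |R(-0.77)|=0.5264
Bisect:
  x_lo=-2.8552 |R|=2.2209  x_hi=-0.2793 |R|=0.7597
  mid=-1.56725 |R|=0.66089 →hi
  mid=-2.21123 |R|=1.23353 →lo
  mid=-1.88924 |R|=0.89537 →hi
  mid=-2.05023 |R|=1.05149 →lo
  mid=-1.96974 |R|=0.97019 →hi
  mid=-2.00998 |R|=1.01003 →lo
  mid=-1.98986 |R|=0.98991 →hi
  mid=-1.99992 |R|=0.99992 →hi
  mid=-2.00495 |R|=1.00497 →lo
  ...
  [-2.00008,-1.99992] ⇒ x*=-2.0000
So |R|<1 on (-2.0000, 0).

(-2.0000, 0).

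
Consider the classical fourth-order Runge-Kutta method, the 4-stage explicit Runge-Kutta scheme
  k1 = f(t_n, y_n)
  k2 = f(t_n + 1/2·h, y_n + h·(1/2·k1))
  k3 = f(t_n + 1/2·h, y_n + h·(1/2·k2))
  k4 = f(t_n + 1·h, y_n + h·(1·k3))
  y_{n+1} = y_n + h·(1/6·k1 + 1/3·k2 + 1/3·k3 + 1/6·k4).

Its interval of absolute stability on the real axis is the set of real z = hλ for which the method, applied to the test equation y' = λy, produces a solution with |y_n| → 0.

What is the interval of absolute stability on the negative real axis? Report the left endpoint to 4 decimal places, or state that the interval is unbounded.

z∈(-2.7853,0).

Set f=λy, z=hλ:
  order 4, 4-stage ⇒ R(z)=1+z+z^2/2+z^3/6+z^4/24
  (e.g. R(-1.03)=0.36523, |R|=0.36523)

Need |R(x)|<1, x<0.
x=-1.03: |R|=0.3652
|R(-2.96)|=1.2970 |R(-1.94)|=0.3151 |R(-1.44)|=0.2783
Bisect:
  x_lo=-3.3131 |R|=2.1343  x_hi=-0.0784 |R|=0.9246
  mid=-1.69572 |R|=0.27386 →hi
  mid=-2.50441 |R|=0.65277 →hi
  mid=-2.90875 |R|=1.20265 →lo
  mid=-2.70658 |R|=0.88766 →hi
  mid=-2.80766 |R|=1.03425 →lo
  mid=-2.75712 |R|=0.95835 →hi
  mid=-2.78239 |R|=0.99563 →hi
  mid=-2.79503 |R|=1.01477 →lo
  mid=-2.78871 |R|=1.00516 →lo
  mid=-2.78555 |R|=1.00039 →lo
  ...
  [-2.78535,-2.78516] ⇒ x*=-2.7853
Stable set (-2.7853, 0).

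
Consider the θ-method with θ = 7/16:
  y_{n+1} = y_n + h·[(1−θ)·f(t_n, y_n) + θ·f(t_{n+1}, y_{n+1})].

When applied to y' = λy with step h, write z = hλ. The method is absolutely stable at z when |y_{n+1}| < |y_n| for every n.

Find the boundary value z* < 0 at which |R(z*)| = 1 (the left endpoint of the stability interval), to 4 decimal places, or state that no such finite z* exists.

z* = -16.0000.

Set f=λy, z=hλ:
  y_{n+1} = y_n + z·[9/16·y_n + 7/16·y_{n+1}] ⇒ (1 − 7/16z)y_{n+1} = (1 + 9/16z)y_n
  Hence R(z) = (1 + 9/16z)/(1 − 7/16z).

Boundary: |R(x)|=1, x<0.
x=-0.97: |R|=0.3190
R=−1: 1+9/16x = −1+7/16x ⇒ -1/8x=2 ⇒ x=2/(-1/8)=-16.0000
Confirm numerically:
  x=-14.887: |R|=0.98148 <1
  x=-14.825: |R|=0.98038 <1
  x=-7.603: |R|=0.75739 <1
  x=-6.620: |R|=0.69907 <1
  x=-16.277: |R|=1.00426 >1
  x=-16.068: |R|=1.00106 >1
Interval (-16.0000, 0).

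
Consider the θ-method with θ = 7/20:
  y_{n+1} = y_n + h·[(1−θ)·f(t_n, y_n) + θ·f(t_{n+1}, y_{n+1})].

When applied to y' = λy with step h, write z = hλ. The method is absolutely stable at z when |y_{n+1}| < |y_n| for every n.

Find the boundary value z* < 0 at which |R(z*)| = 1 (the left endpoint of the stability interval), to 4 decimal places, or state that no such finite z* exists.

Test eqn y'=λy, z=hλ:
  y_{n+1} = y_n + z·[13/20·y_n + 7/20·y_{n+1}] ⇒ (1 − 7/20z)y_{n+1} = (1 + 13/20z)y_n
  so R(z) = (1 + 13/20z)/(1 − 7/20z).

Need |R(x)|<1, x<0.
x=-0.67: |R|=0.4573
R=−1: 1+13/20x = −1+7/20x ⇒ -3/10x=2 ⇒ x=2/(-3/10)=-6.6667
Confirm numerically:
  x=-5.683: |R|=0.90127 <1
  x=-4.748: |R|=0.78376 <1
  x=-4.209: |R|=0.70188 <1
  x=-7.130: |R|=1.03977 >1
  x=-7.064: |R|=1.03433 >1
Stable set (-6.6667, 0).

z* = -6.6667.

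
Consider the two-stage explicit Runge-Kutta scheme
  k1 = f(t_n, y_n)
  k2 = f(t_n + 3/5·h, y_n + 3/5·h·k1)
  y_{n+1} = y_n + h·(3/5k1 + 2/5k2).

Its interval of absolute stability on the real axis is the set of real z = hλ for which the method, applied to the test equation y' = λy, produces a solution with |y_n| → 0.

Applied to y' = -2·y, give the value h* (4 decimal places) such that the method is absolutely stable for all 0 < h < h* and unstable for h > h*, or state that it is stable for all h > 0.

With y'=λy (z=hλ):
  k1=λy_n ⇒ h·k1=z·y_n;  k2=λ(1+3/5z)y_n ⇒ h·k2=z(1+3/5z)y_n
  y_{n+1}/y_n = 1 + 3/5z + 2/5z(1+3/5z) = 1 + z + 6/25z²
  ⇒ R(z) = 1 + z + 6/25z².

Boundary: |R(x)|=1, x<0.
x=-0.89: |R|=0.3001
R=1: x+6/25x²=0 ⇒ x=−25/6=-4.1667; min R=1−1/(4·6/25)=-0.0417>−1
Confirm numerically:
  x=-4.026: |R|=0.86408 <1
  x=-3.913: |R|=0.76178 <1
  x=-2.862: |R|=0.10385 <1
  x=-4.595: |R|=1.47237 >1
  x=-4.301: |R|=1.13866 >1
Interval (-4.1667, 0).

(-4.1667,0); λ=-2 ⇒ h* = (25/6)/2 = 2.0833.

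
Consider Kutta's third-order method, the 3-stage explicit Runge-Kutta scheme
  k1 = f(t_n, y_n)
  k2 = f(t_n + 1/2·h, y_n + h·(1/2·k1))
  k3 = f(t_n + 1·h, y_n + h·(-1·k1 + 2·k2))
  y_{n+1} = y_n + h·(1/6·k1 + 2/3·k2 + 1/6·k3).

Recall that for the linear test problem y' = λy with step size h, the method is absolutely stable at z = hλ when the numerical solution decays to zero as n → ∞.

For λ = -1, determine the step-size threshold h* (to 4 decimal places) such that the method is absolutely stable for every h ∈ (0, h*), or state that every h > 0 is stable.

(-2.5127,0); λ=-1 ⇒ h* = 2.5127.

Test eqn y'=λy, z=hλ:
  order 3, 3-stage ⇒ R(z)=1+z+z^2/2+z^3/6
  (e.g. R(-1.73)=-0.09650, |R|=0.09650)

Boundary: |R(x)|=1, x<0.
x=-1.73: |R|=0.0965
|R(-1.35)|=0.1512 |R(-0.87)|=0.3987 |R(-0.63)|=0.5268
Bisect:
  x_lo=-3.0056 |R|=2.0140  x_hi=-0.2803 |R|=0.7553
  mid=-1.64294 |R|=0.03243 →hi
  mid=-2.32426 |R|=0.71585 →hi
  mid=-2.66492 |R|=1.26831 →lo
  mid=-2.49459 |R|=0.97040 →hi
  mid=-2.57976 |R|=1.11363 →lo
  mid=-2.53717 |R|=1.04062 →lo
  mid=-2.51588 |R|=1.00517 →lo
  ...
  [-2.51289,-2.51272] ⇒ x*=-2.5127
Stable set (-2.5127, 0).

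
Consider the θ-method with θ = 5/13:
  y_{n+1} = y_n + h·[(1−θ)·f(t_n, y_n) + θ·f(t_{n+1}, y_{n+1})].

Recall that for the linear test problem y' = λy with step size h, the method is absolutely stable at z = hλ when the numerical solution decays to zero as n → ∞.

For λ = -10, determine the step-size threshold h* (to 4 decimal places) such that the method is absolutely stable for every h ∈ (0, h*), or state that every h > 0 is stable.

Set f=λy, z=hλ:
  y_{n+1} = y_n + z·[8/13·y_n + 5/13·y_{n+1}] ⇒ (1 − 5/13z)y_{n+1} = (1 + 8/13z)y_n
  ⇒ R(z) = (1 + 8/13z)/(1 − 5/13z).

Boundary: |R(x)|=1, x<0.
x=-0.84: |R|=0.3651
R=−1: 1+8/13x = −1+5/13x ⇒ -3/13x=2 ⇒ x=2/(-3/13)=-8.6667
Confirm numerically:
  x=-8.265: |R|=0.97782 <1
  x=-6.347: |R|=0.84444 <1
  x=-4.027: |R|=0.57993 <1
  x=-3.573: |R|=0.50491 <1
  x=-9.253: |R|=1.02968 >1
  x=-9.008: |R|=1.01764 >1
  x=-8.909: |R|=1.01263 >1
Stable set (-8.6667, 0).

(-8.6667,0); λ=-10 ⇒ h* = (26/3)/10 = 0.8667.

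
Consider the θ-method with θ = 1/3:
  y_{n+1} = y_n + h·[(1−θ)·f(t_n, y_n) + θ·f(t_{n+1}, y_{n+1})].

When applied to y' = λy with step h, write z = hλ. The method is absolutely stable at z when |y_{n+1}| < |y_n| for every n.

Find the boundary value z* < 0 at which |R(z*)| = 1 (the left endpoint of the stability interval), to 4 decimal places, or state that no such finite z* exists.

Set f=λy, z=hλ:
  y_{n+1} = y_n + z·[2/3·y_n + 1/3·y_{n+1}] ⇒ (1 − 1/3z)y_{n+1} = (1 + 2/3z)y_n
  Hence R(z) = (1 + 2/3z)/(1 − 1/3z).

Boundary: |R(x)|=1, x<0.
x=-0.38: |R|=0.6627
R=−1: 1+2/3x = −1+1/3x ⇒ -1/3x=2 ⇒ x=2/(-1/3)=-6.0000
Confirm numerically:
  x=-5.782: |R|=0.97518 <1
  x=-4.789: |R|=0.84452 <1
  x=-2.634: |R|=0.40256 <1
  x=-6.304: |R|=1.03267 >1
  x=-6.163: |R|=1.01779 >1
Interval (-6.0000, 0).

z* = -6.0000.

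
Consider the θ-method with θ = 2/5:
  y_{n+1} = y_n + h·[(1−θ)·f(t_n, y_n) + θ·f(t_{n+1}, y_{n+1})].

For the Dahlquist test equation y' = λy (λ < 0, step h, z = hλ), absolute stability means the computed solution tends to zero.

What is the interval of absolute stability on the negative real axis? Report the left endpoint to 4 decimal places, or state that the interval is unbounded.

On y'=λy, z=hλ:
  y_{n+1} = y_n + z·[3/5·y_n + 2/5·y_{n+1}] ⇒ (1 − 2/5z)y_{n+1} = (1 + 3/5z)y_n
  Hence R(z) = (1 + 3/5z)/(1 − 2/5z).

Find x<0 with |R(x)|<1.
x=-1.34: |R|=0.1276
R=−1: 1+3/5x = −1+2/5x ⇒ -1/5x=2 ⇒ x=2/(-1/5)=-10.0000
Confirm numerically:
  x=-8.726: |R|=0.94326 <1
  x=-5.854: |R|=0.75186 <1
  x=-4.979: |R|=0.66433 <1
  x=-4.496: |R|=0.60663 <1
  x=-10.523: |R|=1.02008 >1
  x=-10.235: |R|=1.00923 >1
  x=-10.059: |R|=1.00235 >1
So |R|<1 on (-10.0000, 0).

z∈(-10.0000,0).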